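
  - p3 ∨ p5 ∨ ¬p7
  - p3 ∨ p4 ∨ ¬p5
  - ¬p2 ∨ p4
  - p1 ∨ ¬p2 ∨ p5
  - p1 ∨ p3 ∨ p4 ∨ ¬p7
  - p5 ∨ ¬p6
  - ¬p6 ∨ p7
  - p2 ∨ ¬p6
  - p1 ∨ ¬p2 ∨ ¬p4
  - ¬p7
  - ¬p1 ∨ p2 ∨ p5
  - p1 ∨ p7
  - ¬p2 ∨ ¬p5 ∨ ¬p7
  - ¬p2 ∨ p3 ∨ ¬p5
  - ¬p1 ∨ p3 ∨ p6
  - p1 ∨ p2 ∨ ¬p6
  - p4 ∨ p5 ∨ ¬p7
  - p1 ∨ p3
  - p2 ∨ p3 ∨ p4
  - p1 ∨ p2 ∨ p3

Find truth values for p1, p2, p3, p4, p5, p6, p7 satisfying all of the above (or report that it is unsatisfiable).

p1 = True, p2 = True, p3 = True, p4 = True, p5 = False, p6 = False, p7 = False

Unit clause (¬p7) forces p7 = False.
In (p1 ∨ p7) only p1 is left, so p1 = True.
In (¬p6 ∨ p7) only ¬p6 is left, so p6 = False.
In (¬p1 ∨ p3 ∨ p6) only p3 is left, so p3 = True.
Set p2 = True.
  then (¬p2 ∨ p4) forces p4 = True.
Set p5 = False.
All clauses satisfied.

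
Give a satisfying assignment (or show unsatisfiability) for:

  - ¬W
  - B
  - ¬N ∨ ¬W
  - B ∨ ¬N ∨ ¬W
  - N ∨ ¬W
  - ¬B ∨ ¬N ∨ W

Unit clause (¬W) forces W = False.
Unit clause (B) forces B = True.
In (¬B ∨ ¬N ∨ W) only ¬N is left, so N = False.
Check each clause:
  (¬W): ¬W holds.
  (B): B holds.
  (¬N ∨ ¬W): ¬N holds.
  (B ∨ ¬N ∨ ¬W): B holds.
  (N ∨ ¬W): ¬W holds.
  (¬B ∨ ¬N ∨ W): ¬N holds.
All clauses satisfied.

N: False, W: False, B: True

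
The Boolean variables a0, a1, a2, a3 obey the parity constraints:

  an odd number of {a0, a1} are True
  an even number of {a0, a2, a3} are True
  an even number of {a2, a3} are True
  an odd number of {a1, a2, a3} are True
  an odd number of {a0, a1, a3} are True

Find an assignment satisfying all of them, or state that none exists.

a0: False, a1: True, a2: False, a3: False

{a0, a1}: 1 true → odd ✓
{a0, a2, a3}: 0 true → even ✓
{a2, a3}: 0 true → even ✓
{a1, a2, a3}: 1 true → odd ✓
{a0, a1, a3}: 1 true → odd ✓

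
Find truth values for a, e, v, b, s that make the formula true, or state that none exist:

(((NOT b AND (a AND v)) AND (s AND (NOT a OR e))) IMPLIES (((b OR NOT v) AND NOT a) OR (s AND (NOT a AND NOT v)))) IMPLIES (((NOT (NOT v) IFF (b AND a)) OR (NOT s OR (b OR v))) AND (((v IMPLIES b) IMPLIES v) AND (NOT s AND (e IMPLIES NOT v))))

a=F; e=F; v=T; b=F; s=F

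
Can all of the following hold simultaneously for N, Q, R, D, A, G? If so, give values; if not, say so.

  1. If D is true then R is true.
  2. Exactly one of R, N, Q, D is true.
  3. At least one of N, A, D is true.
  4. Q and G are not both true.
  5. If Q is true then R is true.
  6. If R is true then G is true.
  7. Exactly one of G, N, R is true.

N: True; Q: False; R: False; D: False; A: False; G: False

  (1) D=F ⇒ R: vacuous ✓
  (2) {R, N, Q, D}: 1 true — exactly one ✓
  (3) {N, A, D}: 1 true — at least one ✓
  (4) Q=F, G=F — not both ✓
  (5) Q=F ⇒ R: vacuous ✓
  (6) R=F ⇒ G: vacuous ✓
  (7) {G, N, R}: 1 true — exactly one ✓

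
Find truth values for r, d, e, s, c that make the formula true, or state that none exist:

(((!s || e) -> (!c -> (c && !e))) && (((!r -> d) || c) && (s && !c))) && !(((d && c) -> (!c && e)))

Case c = True: the conjunct !c is False.
Case c = False: the conjunct !(((d && c) -> (!c && e))) becomes !((False -> e)) = False.
Both cases fail — unsatisfiable.

UNSATISFIABLE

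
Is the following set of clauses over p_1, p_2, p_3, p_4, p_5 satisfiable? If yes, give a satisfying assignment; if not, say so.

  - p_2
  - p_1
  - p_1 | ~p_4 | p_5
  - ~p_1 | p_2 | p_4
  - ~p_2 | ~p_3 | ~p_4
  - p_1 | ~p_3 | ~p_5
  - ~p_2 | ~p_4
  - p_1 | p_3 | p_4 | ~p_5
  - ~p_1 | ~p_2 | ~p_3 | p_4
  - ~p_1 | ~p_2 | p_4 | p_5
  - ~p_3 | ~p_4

p_1: True, p_2: True, p_3: False, p_4: False, p_5: True

Unit clause (p_2) forces p_2 = True.
Unit clause (p_1) forces p_1 = True.
In (~p_2 | ~p_4) only ~p_4 is left, so p_4 = False.
In (~p_1 | ~p_2 | ~p_3 | p_4) only ~p_3 is left, so p_3 = False.
In (~p_1 | ~p_2 | p_4 | p_5) only p_5 is left, so p_5 = True.
All clauses satisfied.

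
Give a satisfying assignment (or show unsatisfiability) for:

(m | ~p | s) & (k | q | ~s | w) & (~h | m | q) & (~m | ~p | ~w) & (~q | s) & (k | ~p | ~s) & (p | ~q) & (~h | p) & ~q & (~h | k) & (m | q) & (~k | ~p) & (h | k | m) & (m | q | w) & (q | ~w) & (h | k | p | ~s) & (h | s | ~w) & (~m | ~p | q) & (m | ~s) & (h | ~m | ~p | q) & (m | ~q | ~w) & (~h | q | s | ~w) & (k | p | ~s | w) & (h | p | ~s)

w=F, s=F, h=F, k=T, p=F, q=F, m=T

Unit clause (~q) forces q = False.
In (m | q) only m is left, so m = True.
In (q | ~w) only ~w is left, so w = False.
In (~m | ~p | q) only ~p is left, so p = False.
In (~h | p) only ~h is left, so h = False.
In (h | p | ~s) only ~s is left, so s = False.
Set k = True.
All clauses satisfied.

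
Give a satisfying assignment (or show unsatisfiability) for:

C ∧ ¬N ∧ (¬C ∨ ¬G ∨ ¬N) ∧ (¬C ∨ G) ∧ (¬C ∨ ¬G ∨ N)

The formula is unsatisfiable.

Case C = True:
  (¬N) forces N = False.
  (¬C ∨ G) forces G = True.
  Clause (¬C ∨ ¬G ∨ N) is falsified — contradiction.
Case C = False:
  Clause (C) is falsified — contradiction.
Both cases fail, so the formula is unsatisfiable.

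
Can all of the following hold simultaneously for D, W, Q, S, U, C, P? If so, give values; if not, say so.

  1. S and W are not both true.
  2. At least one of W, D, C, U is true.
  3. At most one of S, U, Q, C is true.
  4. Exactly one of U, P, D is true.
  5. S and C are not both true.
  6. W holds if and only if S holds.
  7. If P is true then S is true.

D: True; W: False; Q: True; S: False; U: False; C: False; P: False

  (1) S=F, W=F — not both ✓
  (2) {W, D, C, U}: 1 true — at least one ✓
  (3) {S, U, Q, C}: 1 true — at most one ✓
  (4) {U, P, D}: 1 true — exactly one ✓
  (5) S=F, C=F — not both ✓
  (6) W=F, S=F — same ✓
  (7) P=F ⇒ S: vacuous ✓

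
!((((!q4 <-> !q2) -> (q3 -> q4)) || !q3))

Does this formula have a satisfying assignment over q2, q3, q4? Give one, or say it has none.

q2 = False, q3 = True, q4 = False

  !((((!q4 <-> !q2) -> (q3 -> q4)) || !q3)) = True
    ((!q4 <-> !q2) -> (q3 -> q4)) || !q3 = False
      (!q4 <-> !q2) -> (q3 -> q4) = False
        !q4 <-> !q2 = True
          !q4 = True
          !q2 = True
        q3 -> q4 = False
      !q3 = False
The formula evaluates to True.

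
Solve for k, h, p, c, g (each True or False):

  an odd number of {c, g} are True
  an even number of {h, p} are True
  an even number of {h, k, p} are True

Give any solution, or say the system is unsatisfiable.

k = False, h = False, p = False, c = True, g = False

{c, g}: 1 true → odd ✓
{h, p}: 0 true → even ✓
{h, k, p}: 0 true → even ✓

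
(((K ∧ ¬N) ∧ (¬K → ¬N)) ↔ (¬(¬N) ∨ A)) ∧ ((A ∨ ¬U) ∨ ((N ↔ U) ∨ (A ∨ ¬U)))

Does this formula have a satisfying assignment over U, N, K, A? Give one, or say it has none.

U=T, N=F, K=T, A=T

  ((K ∧ ¬N) ∧ (¬K → ¬N)) ↔ (¬(¬N) ∨ A) = True
    (K ∧ ¬N) ∧ (¬K → ¬N) = True
      K ∧ ¬N = True
        ¬N = True
      ¬K → ¬N = True
        ¬K = False
        ¬N = True
    ¬(¬N) ∨ A = True
      ¬(¬N) = False
        ¬N = True
  (A ∨ ¬U) ∨ ((N ↔ U) ∨ (A ∨ ¬U)) = True
    A ∨ ¬U = True
      ¬U = False
    (N ↔ U) ∨ (A ∨ ¬U) = True
      N ↔ U = False
      A ∨ ¬U = True
        ¬U = False
Both conjuncts True, so the formula holds.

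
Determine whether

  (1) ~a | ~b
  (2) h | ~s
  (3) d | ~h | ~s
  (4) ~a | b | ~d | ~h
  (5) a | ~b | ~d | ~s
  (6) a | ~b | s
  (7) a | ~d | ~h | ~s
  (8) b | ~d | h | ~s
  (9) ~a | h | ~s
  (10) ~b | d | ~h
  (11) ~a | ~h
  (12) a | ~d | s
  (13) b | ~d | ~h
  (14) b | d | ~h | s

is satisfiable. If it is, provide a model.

s=F, a=F, d=F, h=F, b=F

Set s = False.
Set a = False.
  then (a | ~b | s) forces b = False.
  then (a | ~d | s) forces d = False.
  then (b | d | ~h | s) forces h = False.
All clauses satisfied.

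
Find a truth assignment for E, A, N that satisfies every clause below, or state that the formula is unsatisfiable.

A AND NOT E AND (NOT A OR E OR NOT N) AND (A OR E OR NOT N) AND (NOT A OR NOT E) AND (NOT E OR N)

Unit clause (A) forces A = True.
Unit clause (NOT E) forces E = False.
In (NOT A OR E OR NOT N) only NOT N is left, so N = False.
Check each clause:
  (A): A holds.
  (NOT E): NOT E holds.
  (NOT A OR E OR NOT N): NOT N holds.
  (A OR E OR NOT N): A holds.
  (NOT A OR NOT E): NOT E holds.
  (NOT E OR N): NOT E holds.
All clauses satisfied.

E = False; A = True; N = False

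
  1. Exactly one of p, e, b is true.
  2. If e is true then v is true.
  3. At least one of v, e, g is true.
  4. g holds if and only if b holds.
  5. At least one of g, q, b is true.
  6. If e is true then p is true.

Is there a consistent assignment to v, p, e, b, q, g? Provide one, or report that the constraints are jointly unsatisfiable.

v=F, p=F, e=F, b=T, q=T, g=T

  (1) {p, e, b}: 1 true — exactly one ✓
  (2) e=F ⇒ v: vacuous ✓
  (3) {v, e, g}: 1 true — at least one ✓
  (4) g=T, b=T — same ✓
  (5) {g, q, b}: 3 true — at least one ✓
  (6) e=F ⇒ p: vacuous ✓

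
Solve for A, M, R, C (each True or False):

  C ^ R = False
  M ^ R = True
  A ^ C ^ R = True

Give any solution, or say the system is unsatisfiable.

A = True, M = True, R = False, C = False

C ^ R = F ^ F = False ✓
M ^ R = T ^ F = True ✓
A ^ C ^ R = T ^ F ^ F = True ✓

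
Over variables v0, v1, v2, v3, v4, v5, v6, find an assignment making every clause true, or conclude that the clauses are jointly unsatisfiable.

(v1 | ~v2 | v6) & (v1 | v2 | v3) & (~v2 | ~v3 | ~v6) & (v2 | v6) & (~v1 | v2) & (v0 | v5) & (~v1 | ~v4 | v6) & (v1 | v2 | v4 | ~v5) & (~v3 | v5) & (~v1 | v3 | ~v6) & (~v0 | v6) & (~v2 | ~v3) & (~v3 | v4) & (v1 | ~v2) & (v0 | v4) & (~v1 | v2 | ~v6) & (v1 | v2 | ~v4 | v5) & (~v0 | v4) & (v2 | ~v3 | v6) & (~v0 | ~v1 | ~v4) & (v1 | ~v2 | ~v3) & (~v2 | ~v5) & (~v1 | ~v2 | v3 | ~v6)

Set v0 = False.
  then (v0 | v5) forces v5 = True.
  then (v0 | v4) forces v4 = True.
  then (~v2 | ~v5) forces v2 = False.
  then (v2 | v6) forces v6 = True.
  then (~v1 | v2) forces v1 = False.
  then (v1 | v2 | v3) forces v3 = True.
All clauses satisfied.

v0 = False, v1 = False, v2 = False, v3 = True, v4 = True, v5 = True, v6 = True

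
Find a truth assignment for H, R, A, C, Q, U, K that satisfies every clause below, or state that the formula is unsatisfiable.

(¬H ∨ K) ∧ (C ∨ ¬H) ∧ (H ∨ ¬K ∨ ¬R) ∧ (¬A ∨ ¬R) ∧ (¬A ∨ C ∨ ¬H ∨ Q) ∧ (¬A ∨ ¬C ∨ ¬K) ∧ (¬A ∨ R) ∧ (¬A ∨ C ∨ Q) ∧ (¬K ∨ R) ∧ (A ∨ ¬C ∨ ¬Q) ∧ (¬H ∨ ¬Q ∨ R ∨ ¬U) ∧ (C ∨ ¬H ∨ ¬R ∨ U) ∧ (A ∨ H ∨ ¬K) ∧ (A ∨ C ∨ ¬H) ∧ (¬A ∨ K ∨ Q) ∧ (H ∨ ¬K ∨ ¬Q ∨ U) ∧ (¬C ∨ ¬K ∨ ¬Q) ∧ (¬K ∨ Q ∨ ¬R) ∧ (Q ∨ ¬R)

Set H = False.
Set R = False.
  then (¬A ∨ R) forces A = False.
  then (¬K ∨ R) forces K = False.
Set C = False.
Set Q = False.
Set U = False.
All clauses satisfied.

H = False, R = False, A = False, C = False, Q = False, U = False, K = False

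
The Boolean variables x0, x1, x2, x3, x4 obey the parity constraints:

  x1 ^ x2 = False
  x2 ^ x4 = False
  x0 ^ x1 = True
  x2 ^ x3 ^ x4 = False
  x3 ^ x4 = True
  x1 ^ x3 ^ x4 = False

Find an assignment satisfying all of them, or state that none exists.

x0 = False, x1 = True, x2 = True, x3 = False, x4 = True

x1 ^ x2 = T ^ T = False ✓
x2 ^ x4 = T ^ T = False ✓
x0 ^ x1 = F ^ T = True ✓
x2 ^ x3 ^ x4 = T ^ F ^ T = False ✓
x3 ^ x4 = F ^ T = True ✓
x1 ^ x3 ^ x4 = T ^ F ^ T = False ✓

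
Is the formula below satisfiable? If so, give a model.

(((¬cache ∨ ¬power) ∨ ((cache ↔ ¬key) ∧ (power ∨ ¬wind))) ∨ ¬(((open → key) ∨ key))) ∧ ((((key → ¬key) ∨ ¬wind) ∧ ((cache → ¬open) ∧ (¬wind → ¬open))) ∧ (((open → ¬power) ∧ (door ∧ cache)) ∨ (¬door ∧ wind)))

key=T; cache=T; power=F; wind=F; door=T; open=F

  ((¬cache ∨ ¬power) ∨ ((cache ↔ ¬key) ∧ (power ∨ ¬wind))) ∨ ¬(((open → key) ∨ key)) = True
    (¬cache ∨ ¬power) ∨ ((cache ↔ ¬key) ∧ (power ∨ ¬wind)) = True
      ¬cache ∨ ¬power = True
        ¬cache = False
        ¬power = True
      (cache ↔ ¬key) ∧ (power ∨ ¬wind) = False
        cache ↔ ¬key = False
          ¬key = False
        power ∨ ¬wind = True
          ¬wind = True
    ¬(((open → key) ∨ key)) = False
      (open → key) ∨ key = True
        open → key = True
  (((key → ¬key) ∨ ¬wind) ∧ ((cache → ¬open) ∧ (¬wind → ¬open))) ∧ (((open → ¬power) ∧ (door ∧ cache)) ∨ (¬door ∧ wind)) = True
    ((key → ¬key) ∨ ¬wind) ∧ ((cache → ¬open) ∧ (¬wind → ¬open)) = True
      (key → ¬key) ∨ ¬wind = True
        key → ¬key = False
          ¬key = False
        ¬wind = True
      (cache → ¬open) ∧ (¬wind → ¬open) = True
        cache → ¬open = True
          ¬open = True
        ¬wind → ¬open = True
          ¬wind = True
          ¬open = True
    ((open → ¬power) ∧ (door ∧ cache)) ∨ (¬door ∧ wind) = True
      (open → ¬power) ∧ (door ∧ cache) = True
        open → ¬power = True
          ¬power = True
        door ∧ cache = True
      ¬door ∧ wind = False
        ¬door = False
Both conjuncts True, so the formula holds.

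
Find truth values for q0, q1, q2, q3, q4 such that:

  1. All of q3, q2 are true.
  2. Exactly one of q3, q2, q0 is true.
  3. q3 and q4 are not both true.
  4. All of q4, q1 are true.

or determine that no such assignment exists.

UNSATISFIABLE

Case q2 = True:
  (1) forces q3 = True.
  Constraint (2) is violated (q3=T, q2=T) — contradiction.
Case q2 = False:
  Constraint (1) is violated (q2=F) — contradiction.
Both cases fail — unsatisfiable.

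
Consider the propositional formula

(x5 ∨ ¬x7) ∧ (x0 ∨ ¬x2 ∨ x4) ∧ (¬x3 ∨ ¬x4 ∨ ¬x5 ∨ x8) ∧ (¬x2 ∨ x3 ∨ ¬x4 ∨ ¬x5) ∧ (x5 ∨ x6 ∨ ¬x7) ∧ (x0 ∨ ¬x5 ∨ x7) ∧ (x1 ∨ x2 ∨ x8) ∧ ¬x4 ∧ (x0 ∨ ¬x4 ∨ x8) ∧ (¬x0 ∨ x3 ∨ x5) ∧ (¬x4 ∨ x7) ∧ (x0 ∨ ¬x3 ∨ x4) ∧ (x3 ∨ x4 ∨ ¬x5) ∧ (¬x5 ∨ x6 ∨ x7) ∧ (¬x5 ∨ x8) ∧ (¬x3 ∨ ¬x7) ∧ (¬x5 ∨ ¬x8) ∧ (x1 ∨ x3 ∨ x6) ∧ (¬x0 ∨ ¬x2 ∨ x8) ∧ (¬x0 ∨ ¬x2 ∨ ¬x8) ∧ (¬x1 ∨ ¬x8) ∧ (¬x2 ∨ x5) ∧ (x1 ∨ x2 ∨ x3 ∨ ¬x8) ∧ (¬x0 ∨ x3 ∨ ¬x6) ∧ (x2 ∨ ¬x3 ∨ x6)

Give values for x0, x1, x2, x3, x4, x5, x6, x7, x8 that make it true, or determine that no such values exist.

Unit clause (¬x4) forces x4 = False.
Set x0 = True.
Set x1 = False.
Try x2 = True:
  (¬x0 ∨ ¬x2 ∨ x8) forces x8 = True.
  clause (¬x0 ∨ ¬x2 ∨ ¬x8) is falsified — backtrack.
So x2 = False.
  then (x1 ∨ x2 ∨ x8) forces x8 = True.
  then (¬x5 ∨ ¬x8) forces x5 = False.
  then (x1 ∨ x2 ∨ x3 ∨ ¬x8) forces x3 = True.
  then (x2 ∨ ¬x3 ∨ x6) forces x6 = True.
  then (x5 ∨ ¬x7) forces x7 = False.
All clauses satisfied.

x0 = True, x1 = False, x2 = False, x3 = True, x4 = False, x5 = False, x6 = True, x7 = False, x8 = True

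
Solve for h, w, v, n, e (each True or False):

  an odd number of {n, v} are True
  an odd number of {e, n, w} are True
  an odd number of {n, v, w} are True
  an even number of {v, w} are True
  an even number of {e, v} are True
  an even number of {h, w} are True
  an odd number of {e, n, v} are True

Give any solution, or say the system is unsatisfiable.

h = False; w = False; v = False; n = True; e = False

{n, v}: 1 true → odd ✓
{e, n, w}: 1 true → odd ✓
{n, v, w}: 1 true → odd ✓
{v, w}: 0 true → even ✓
{e, v}: 0 true → even ✓
{h, w}: 0 true → even ✓
{e, n, v}: 1 true → odd ✓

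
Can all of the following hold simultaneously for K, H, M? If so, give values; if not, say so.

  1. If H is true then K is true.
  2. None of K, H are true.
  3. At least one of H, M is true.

K=F; H=F; M=T

  (1) H=F ⇒ K: vacuous ✓
  (2) {K, H}: 0 true — none ✓
  (3) {H, M}: 1 true — at least one ✓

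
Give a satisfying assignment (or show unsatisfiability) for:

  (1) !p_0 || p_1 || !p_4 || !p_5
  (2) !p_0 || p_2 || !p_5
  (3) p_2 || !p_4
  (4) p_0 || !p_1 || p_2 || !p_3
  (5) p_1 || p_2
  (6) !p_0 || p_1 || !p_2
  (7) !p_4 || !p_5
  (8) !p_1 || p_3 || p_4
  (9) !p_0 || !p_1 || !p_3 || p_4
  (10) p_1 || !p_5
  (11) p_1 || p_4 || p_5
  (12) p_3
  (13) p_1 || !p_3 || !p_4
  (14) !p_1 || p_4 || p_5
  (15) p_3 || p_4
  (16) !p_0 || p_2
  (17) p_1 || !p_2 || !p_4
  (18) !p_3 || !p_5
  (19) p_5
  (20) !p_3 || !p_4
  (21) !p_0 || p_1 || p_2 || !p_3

The formula is unsatisfiable.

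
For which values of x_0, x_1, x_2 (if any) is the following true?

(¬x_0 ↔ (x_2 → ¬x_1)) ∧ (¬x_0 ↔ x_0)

The conjunct ¬x_0 ↔ x_0 is unsatisfiable on its own:
  x_0=F: evaluates to False.
  x_0=T: evaluates to False.
So the whole conjunction is unsatisfiable.

The formula is unsatisfiable.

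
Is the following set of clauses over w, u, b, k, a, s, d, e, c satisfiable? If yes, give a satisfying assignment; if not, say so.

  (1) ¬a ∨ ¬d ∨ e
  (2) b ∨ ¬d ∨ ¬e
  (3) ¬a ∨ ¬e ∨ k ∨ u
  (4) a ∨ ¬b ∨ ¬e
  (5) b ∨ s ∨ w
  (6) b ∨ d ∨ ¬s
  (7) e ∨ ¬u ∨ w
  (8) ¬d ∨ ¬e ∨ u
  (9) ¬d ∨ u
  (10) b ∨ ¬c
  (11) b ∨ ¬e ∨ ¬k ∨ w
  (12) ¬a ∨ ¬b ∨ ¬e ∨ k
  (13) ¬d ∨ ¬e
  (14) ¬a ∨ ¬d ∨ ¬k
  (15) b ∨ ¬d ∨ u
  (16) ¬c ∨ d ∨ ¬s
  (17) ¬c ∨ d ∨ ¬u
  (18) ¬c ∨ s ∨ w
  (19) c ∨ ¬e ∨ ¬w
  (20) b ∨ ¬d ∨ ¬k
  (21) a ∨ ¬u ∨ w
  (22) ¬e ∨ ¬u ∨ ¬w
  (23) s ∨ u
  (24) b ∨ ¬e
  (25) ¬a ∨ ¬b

w=T; u=T; b=T; k=F; a=F; s=T; d=T; e=F; c=F

Set w = True.
Set u = True.
  then (¬e ∨ ¬u ∨ ¬w) forces e = False.
Set b = True.
  then (¬a ∨ ¬b) forces a = False.
Set k = False.
Set s = True.
Set d = True.
Set c = False.
All clauses satisfied.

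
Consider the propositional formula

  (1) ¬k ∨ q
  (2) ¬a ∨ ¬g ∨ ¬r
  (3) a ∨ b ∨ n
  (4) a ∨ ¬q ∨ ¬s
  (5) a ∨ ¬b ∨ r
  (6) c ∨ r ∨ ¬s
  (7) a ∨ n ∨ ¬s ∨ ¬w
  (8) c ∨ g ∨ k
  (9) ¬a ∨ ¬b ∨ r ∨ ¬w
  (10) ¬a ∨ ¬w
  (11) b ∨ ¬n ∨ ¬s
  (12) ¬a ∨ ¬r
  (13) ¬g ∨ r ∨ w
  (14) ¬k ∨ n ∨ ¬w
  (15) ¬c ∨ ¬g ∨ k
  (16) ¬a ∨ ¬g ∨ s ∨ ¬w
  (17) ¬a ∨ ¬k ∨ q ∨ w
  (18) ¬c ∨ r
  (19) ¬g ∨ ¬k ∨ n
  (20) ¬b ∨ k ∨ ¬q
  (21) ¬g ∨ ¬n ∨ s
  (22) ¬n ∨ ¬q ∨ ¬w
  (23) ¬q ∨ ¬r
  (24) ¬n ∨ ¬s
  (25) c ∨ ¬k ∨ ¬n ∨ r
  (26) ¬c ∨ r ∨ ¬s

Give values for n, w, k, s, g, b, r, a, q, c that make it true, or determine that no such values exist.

n = False, w = False, k = True, s = False, g = False, b = False, r = False, a = True, q = True, c = False

Set n = False.
Set w = False.
Set k = True.
  then (¬k ∨ q) forces q = True.
  then (¬g ∨ ¬k ∨ n) forces g = False.
  then (¬q ∨ ¬r) forces r = False.
  then (¬c ∨ r) forces c = False.
  then (c ∨ r ∨ ¬s) forces s = False.
Set b = False.
  then (a ∨ b ∨ n) forces a = True.
All clauses satisfied.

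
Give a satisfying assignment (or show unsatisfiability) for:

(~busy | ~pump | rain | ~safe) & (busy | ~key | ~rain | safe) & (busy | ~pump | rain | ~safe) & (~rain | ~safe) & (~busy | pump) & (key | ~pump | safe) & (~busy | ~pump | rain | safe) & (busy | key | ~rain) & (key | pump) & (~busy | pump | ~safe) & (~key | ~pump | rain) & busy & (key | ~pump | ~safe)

busy: True; key: True; rain: True; safe: False; pump: True

Unit clause (busy) forces busy = True.
In (~busy | pump) only pump is left, so pump = True.
Set key = True.
  then (~key | ~pump | rain) forces rain = True.
  then (~rain | ~safe) forces safe = False.
All clauses satisfied.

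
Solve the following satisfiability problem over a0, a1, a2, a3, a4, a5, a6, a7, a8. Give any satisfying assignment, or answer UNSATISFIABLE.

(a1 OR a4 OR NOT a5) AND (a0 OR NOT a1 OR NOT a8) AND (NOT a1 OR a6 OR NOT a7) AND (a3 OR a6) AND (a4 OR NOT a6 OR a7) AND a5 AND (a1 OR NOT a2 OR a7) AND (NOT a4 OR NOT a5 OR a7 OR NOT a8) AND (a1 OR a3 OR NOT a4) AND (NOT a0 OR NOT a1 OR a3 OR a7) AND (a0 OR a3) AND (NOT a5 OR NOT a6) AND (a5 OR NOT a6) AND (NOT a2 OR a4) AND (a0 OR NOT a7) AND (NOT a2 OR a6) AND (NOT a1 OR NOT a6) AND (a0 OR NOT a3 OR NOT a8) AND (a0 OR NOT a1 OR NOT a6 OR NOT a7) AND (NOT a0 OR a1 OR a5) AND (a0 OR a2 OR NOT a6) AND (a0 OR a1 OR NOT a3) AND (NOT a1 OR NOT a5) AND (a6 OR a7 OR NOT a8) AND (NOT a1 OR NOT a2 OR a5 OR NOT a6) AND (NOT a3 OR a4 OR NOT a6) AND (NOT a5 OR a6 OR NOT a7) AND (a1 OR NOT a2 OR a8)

a0=T, a1=F, a2=F, a3=T, a4=T, a5=T, a6=F, a7=F, a8=F

Unit clause (a5) forces a5 = True.
In (NOT a5 OR NOT a6) only NOT a6 is left, so a6 = False.
In (NOT a2 OR a6) only NOT a2 is left, so a2 = False.
In (NOT a1 OR NOT a5) only NOT a1 is left, so a1 = False.
In (NOT a5 OR a6 OR NOT a7) only NOT a7 is left, so a7 = False.
In (a1 OR a4 OR NOT a5) only a4 is left, so a4 = True.
In (a3 OR a6) only a3 is left, so a3 = True.
In (NOT a4 OR NOT a5 OR a7 OR NOT a8) only NOT a8 is left, so a8 = False.
In (a0 OR a1 OR NOT a3) only a0 is left, so a0 = True.
All clauses satisfied.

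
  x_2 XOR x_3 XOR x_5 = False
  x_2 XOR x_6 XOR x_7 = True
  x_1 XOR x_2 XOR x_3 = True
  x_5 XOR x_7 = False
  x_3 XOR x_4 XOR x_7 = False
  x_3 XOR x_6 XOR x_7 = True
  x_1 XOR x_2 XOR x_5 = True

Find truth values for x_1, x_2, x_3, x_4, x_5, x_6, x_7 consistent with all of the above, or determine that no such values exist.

x_1=T; x_2=F; x_3=F; x_4=F; x_5=F; x_6=T; x_7=F

x_2 XOR x_3 XOR x_5 = F XOR F XOR F = False ✓
x_2 XOR x_6 XOR x_7 = F XOR T XOR F = True ✓
x_1 XOR x_2 XOR x_3 = T XOR F XOR F = True ✓
x_5 XOR x_7 = F XOR F = False ✓
x_3 XOR x_4 XOR x_7 = F XOR F XOR F = False ✓
x_3 XOR x_6 XOR x_7 = F XOR T XOR F = True ✓
x_1 XOR x_2 XOR x_5 = T XOR F XOR F = True ✓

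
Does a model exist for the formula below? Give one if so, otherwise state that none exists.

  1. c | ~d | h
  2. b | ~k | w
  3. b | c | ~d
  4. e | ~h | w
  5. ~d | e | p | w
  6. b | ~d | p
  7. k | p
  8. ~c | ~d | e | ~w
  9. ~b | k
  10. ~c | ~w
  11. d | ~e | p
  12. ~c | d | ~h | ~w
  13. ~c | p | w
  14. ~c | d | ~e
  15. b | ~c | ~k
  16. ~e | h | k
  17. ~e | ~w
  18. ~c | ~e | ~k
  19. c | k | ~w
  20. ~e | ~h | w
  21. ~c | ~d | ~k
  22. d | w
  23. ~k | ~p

c = False, e = False, k = True, p = False, w = True, d = True, h = True, b = True

Set c = False.
Try e = True:
  (~e | ~w) forces w = False.
  (~e | ~h | w) forces h = False.
  (c | ~d | h) forces d = False.
  clause (d | w) is falsified — backtrack.
So e = False.
Set k = True.
  then (~k | ~p) forces p = False.
Set w = True.
Set d = True.
  then (c | ~d | h) forces h = True.
  then (b | c | ~d) forces b = True.
All clauses satisfied.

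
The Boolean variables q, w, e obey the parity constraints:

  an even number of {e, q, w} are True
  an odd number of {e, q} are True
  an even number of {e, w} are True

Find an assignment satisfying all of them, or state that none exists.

q=F; w=T; e=T

{e, q, w}: 2 true → even ✓
{e, q}: 1 true → odd ✓
{e, w}: 2 true → even ✓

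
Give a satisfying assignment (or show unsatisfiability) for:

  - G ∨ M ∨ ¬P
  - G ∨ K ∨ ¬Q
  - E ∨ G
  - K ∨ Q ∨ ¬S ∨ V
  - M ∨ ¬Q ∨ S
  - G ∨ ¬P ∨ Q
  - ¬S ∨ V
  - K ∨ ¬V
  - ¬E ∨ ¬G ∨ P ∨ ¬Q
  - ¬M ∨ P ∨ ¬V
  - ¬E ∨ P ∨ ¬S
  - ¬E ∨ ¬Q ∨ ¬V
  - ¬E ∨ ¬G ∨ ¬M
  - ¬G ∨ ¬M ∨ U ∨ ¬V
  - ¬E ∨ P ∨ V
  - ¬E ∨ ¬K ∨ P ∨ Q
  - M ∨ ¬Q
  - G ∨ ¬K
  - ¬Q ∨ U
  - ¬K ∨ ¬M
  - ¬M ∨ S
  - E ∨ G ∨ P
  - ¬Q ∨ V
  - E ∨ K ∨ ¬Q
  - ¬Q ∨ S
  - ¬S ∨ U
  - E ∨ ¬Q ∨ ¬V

G = True, V = False, K = False, S = False, P = False, E = False, Q = False, M = False, U = True

Set G = True.
Set V = False.
  then (¬S ∨ V) forces S = False.
  then (¬M ∨ S) forces M = False.
  then (¬Q ∨ V) forces Q = False.
Set K = False.
Set P = False.
  then (¬E ∨ P ∨ V) forces E = False.
Set U = True.
All clauses satisfied.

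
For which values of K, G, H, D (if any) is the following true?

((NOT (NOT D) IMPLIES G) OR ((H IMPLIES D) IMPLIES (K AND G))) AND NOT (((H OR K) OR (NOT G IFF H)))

K = False, G = False, H = False, D = False

  (NOT (NOT D) IMPLIES G) OR ((H IMPLIES D) IMPLIES (K AND G)) = True
    NOT (NOT D) IMPLIES G = True
      NOT (NOT D) = False
        NOT D = True
    (H IMPLIES D) IMPLIES (K AND G) = False
      H IMPLIES D = True
      K AND G = False
  NOT (((H OR K) OR (NOT G IFF H))) = True
    (H OR K) OR (NOT G IFF H) = False
      H OR K = False
      NOT G IFF H = False
        NOT G = True
Both conjuncts True, so the formula holds.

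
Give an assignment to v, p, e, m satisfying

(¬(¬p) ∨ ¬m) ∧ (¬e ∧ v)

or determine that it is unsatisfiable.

v: True, p: True, e: False, m: True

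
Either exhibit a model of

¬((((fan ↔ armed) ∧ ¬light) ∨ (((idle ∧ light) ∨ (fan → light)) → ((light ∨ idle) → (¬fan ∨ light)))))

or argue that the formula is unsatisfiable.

Unsatisfiable — no assignment works.

Case light = True: the formula becomes ¬((False ∨ True)) = False.
Case light = False: the formula simplifies to ¬(((fan ↔ armed) ∨ (¬fan → (idle → ¬fan)))).
  fan = True: this becomes ¬((armed ∨ True)) = False.
  fan = False: this becomes ¬((¬armed ∨ True)) = False.
Both cases fail — unsatisfiable.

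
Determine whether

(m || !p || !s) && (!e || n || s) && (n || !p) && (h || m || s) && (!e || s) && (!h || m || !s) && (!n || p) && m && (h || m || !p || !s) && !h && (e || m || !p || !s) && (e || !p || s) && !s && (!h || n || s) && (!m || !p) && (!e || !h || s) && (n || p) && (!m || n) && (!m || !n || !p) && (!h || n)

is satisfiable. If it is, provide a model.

Case n = True:
  (!n || p) forces p = True.
  (m) forces m = True.
  Clause (!m || !p) is falsified — contradiction.
Case n = False:
  (n || !p) forces p = False.
  Clause (n || p) is falsified — contradiction.
Both cases fail, so the formula is unsatisfiable.

UNSATISFIABLE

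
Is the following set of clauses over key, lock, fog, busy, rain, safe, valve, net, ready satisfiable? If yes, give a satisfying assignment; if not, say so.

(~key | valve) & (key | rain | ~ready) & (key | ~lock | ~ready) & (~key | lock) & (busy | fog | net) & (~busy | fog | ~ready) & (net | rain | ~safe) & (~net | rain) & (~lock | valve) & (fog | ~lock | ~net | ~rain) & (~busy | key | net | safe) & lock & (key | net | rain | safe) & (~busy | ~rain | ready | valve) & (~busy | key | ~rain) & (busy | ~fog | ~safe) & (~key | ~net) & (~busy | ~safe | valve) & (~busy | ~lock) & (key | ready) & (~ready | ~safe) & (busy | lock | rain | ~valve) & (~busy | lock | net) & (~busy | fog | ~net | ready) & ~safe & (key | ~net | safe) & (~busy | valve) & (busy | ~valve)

Case lock = True:
  (~lock | valve) forces valve = True.
  (~busy | ~lock) forces busy = False.
  Clause (busy | ~valve) is falsified — contradiction.
Case lock = False:
  Clause (lock) is falsified — contradiction.
Both cases fail, so the formula is unsatisfiable.

No satisfying assignment exists.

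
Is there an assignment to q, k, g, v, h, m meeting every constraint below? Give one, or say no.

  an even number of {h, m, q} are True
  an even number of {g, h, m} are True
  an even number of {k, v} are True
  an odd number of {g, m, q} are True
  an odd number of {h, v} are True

q: False, k: False, g: False, v: False, h: True, m: True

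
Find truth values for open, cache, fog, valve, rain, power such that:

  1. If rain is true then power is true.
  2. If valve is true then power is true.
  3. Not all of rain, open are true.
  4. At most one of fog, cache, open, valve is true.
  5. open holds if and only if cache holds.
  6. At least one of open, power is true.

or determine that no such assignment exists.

open = False, cache = False, fog = False, valve = True, rain = True, power = True

  (1) rain=T ⇒ power: T ✓
  (2) valve=T ⇒ power: T ✓
  (3) {rain, open}: 1/2 true — not all ✓
  (4) {fog, cache, open, valve}: 1 true — at most one ✓
  (5) open=F, cache=F — same ✓
  (6) {open, power}: 1 true — at least one ✓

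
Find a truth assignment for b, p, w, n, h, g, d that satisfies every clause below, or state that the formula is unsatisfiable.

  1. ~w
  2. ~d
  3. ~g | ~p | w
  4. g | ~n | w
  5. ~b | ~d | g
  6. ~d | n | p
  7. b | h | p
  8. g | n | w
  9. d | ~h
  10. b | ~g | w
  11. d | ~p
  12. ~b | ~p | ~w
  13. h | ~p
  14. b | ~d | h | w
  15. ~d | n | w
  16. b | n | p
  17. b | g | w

b = True, p = False, w = False, n = True, h = False, g = True, d = False

Unit clause (~w) forces w = False.
Unit clause (~d) forces d = False.
In (d | ~h) only ~h is left, so h = False.
In (d | ~p) only ~p is left, so p = False.
In (b | h | p) only b is left, so b = True.
Set n = True.
  then (g | ~n | w) forces g = True.
All clauses satisfied.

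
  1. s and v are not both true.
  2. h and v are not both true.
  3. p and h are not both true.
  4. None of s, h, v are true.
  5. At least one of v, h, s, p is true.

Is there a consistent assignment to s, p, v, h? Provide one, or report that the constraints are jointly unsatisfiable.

s=F, p=T, v=F, h=F

  (1) s=F, v=F — not both ✓
  (2) h=F, v=F — not both ✓
  (3) p=T, h=F — not both ✓
  (4) {s, h, v}: 0 true — none ✓
  (5) {v, h, s, p}: 1 true — at least one ✓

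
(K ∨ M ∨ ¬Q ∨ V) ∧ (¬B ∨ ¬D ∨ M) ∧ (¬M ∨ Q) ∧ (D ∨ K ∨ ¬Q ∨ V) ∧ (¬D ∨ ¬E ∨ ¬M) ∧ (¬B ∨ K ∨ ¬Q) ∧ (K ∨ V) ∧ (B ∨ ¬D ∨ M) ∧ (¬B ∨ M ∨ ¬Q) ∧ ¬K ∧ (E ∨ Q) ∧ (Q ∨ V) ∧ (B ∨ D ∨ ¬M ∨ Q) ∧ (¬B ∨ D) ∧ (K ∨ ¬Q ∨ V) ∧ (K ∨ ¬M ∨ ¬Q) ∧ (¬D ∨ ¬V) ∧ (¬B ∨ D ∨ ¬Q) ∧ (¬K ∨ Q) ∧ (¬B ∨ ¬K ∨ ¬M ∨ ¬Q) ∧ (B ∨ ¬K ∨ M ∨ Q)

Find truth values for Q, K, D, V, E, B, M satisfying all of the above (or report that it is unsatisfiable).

Unit clause (¬K) forces K = False.
In (K ∨ V) only V is left, so V = True.
In (¬D ∨ ¬V) only ¬D is left, so D = False.
In (¬B ∨ D) only ¬B is left, so B = False.
Set Q = False.
  then (¬M ∨ Q) forces M = False.
  then (E ∨ Q) forces E = True.
All clauses satisfied.

Q = False; K = False; D = False; V = True; E = True; B = False; M = False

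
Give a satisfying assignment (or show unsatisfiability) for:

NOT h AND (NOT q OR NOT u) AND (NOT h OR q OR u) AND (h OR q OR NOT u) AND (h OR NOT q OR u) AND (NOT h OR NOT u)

u = False, q = False, h = False

Unit clause (NOT h) forces h = False.
Set u = False.
  then (h OR NOT q OR u) forces q = False.
Check each clause:
  (NOT h): NOT h holds.
  (NOT q OR NOT u): NOT q holds.
  (NOT h OR q OR u): NOT h holds.
  (h OR q OR NOT u): NOT u holds.
  (h OR NOT q OR u): NOT q holds.
  (NOT h OR NOT u): NOT h holds.
All clauses satisfied.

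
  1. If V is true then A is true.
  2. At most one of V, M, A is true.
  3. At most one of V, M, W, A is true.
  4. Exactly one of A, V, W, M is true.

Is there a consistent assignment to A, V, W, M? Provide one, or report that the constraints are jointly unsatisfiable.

A = True; V = False; W = False; M = False

  (1) V=F ⇒ A: vacuous ✓
  (2) {V, M, A}: 1 true — at most one ✓
  (3) {V, M, W, A}: 1 true — at most one ✓
  (4) {A, V, W, M}: 1 true — exactly one ✓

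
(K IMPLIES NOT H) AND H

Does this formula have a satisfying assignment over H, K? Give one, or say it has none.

H=T; K=F

  K IMPLIES NOT H = True
    NOT H = False
Both conjuncts True, so the formula holds.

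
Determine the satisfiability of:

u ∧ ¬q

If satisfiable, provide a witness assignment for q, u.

q = False, u = True

  ¬q = True
Both conjuncts True, so the formula holds.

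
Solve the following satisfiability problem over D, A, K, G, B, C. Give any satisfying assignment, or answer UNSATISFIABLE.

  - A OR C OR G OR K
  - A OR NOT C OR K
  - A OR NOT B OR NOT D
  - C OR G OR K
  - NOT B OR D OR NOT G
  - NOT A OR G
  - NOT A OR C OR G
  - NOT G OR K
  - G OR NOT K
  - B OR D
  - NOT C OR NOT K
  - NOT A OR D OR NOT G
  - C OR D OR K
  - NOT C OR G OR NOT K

Set D = True.
Set A = False.
  then (A OR NOT B OR NOT D) forces B = False.
Try K = False:
  (A OR NOT C OR K) forces C = False.
  (A OR C OR G OR K) forces G = True.
  clause (NOT G OR K) is falsified — backtrack.
So K = True.
  then (G OR NOT K) forces G = True.
  then (NOT C OR NOT K) forces C = False.
All clauses satisfied.

D = True, A = False, K = True, G = True, B = False, C = False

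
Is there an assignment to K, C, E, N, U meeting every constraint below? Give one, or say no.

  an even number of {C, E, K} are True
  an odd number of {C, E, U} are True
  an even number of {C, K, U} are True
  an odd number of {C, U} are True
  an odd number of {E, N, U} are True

K=T, C=T, E=F, N=T, U=F

{C, E, K}: 2 true → even ✓
{C, E, U}: 1 true → odd ✓
{C, K, U}: 2 true → even ✓
{C, U}: 1 true → odd ✓
{E, N, U}: 1 true → odd ✓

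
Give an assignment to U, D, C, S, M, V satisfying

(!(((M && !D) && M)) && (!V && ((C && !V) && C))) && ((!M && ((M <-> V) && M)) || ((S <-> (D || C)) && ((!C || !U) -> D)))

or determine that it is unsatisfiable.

U=T; D=T; C=T; S=T; M=F; V=F

  !(((M && !D) && M)) && (!V && ((C && !V) && C)) = True
    !(((M && !D) && M)) = True
      (M && !D) && M = False
        M && !D = False
          !D = False
    !V && ((C && !V) && C) = True
      !V = True
      (C && !V) && C = True
        C && !V = True
          !V = True
  (!M && ((M <-> V) && M)) || ((S <-> (D || C)) && ((!C || !U) -> D)) = True
    !M && ((M <-> V) && M) = False
      !M = True
      (M <-> V) && M = False
        M <-> V = True
    (S <-> (D || C)) && ((!C || !U) -> D) = True
      S <-> (D || C) = True
        D || C = True
      (!C || !U) -> D = True
        !C || !U = False
          !C = False
          !U = False
Both conjuncts True, so the formula holds.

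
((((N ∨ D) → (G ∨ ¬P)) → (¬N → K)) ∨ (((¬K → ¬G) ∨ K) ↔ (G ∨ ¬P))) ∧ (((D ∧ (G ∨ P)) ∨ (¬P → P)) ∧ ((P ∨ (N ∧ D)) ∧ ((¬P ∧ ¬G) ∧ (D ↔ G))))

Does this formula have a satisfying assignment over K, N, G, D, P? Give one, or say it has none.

UNSATISFIABLE

Case P = True: the conjunct ¬P is False.
Case P = False: the formula simplifies to ((¬N → K) ∨ ((¬K → ¬G) ∨ K)) ∧ ((D ∧ G) ∧ ((N ∧ D) ∧ (¬G ∧ (D ↔ G)))).
  G = True: the conjunct ¬G is False.
  G = False: the conjunct G is False.
Both cases fail — unsatisfiable.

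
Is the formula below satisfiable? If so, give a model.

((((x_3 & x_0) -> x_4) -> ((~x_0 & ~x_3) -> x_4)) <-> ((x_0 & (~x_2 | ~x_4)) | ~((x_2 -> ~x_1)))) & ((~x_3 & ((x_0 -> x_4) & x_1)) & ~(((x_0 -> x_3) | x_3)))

x_0 = True, x_1 = True, x_2 = True, x_3 = False, x_4 = True

  (((x_3 & x_0) -> x_4) -> ((~x_0 & ~x_3) -> x_4)) <-> ((x_0 & (~x_2 | ~x_4)) | ~((x_2 -> ~x_1))) = True
    ((x_3 & x_0) -> x_4) -> ((~x_0 & ~x_3) -> x_4) = True
      (x_3 & x_0) -> x_4 = True
        x_3 & x_0 = False
      (~x_0 & ~x_3) -> x_4 = True
        ~x_0 & ~x_3 = False
          ~x_0 = False
          ~x_3 = True
    (x_0 & (~x_2 | ~x_4)) | ~((x_2 -> ~x_1)) = True
      x_0 & (~x_2 | ~x_4) = False
        ~x_2 | ~x_4 = False
          ~x_2 = False
          ~x_4 = False
      ~((x_2 -> ~x_1)) = True
        x_2 -> ~x_1 = False
          ~x_1 = False
  (~x_3 & ((x_0 -> x_4) & x_1)) & ~(((x_0 -> x_3) | x_3)) = True
    ~x_3 & ((x_0 -> x_4) & x_1) = True
      ~x_3 = True
      (x_0 -> x_4) & x_1 = True
        x_0 -> x_4 = True
    ~(((x_0 -> x_3) | x_3)) = True
      (x_0 -> x_3) | x_3 = False
        x_0 -> x_3 = False
Both conjuncts True, so the formula holds.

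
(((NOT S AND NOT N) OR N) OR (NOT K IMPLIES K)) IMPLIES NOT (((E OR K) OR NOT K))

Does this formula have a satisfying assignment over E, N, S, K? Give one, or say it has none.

E = False, N = False, S = True, K = False

  (((NOT S AND NOT N) OR N) OR (NOT K IMPLIES K)) IMPLIES NOT (((E OR K) OR NOT K)) = True
    ((NOT S AND NOT N) OR N) OR (NOT K IMPLIES K) = False
      (NOT S AND NOT N) OR N = False
        NOT S AND NOT N = False
          NOT S = False
          NOT N = True
      NOT K IMPLIES K = False
        NOT K = True
    NOT (((E OR K) OR NOT K)) = False
      (E OR K) OR NOT K = True
        E OR K = False
        NOT K = True
The formula evaluates to True.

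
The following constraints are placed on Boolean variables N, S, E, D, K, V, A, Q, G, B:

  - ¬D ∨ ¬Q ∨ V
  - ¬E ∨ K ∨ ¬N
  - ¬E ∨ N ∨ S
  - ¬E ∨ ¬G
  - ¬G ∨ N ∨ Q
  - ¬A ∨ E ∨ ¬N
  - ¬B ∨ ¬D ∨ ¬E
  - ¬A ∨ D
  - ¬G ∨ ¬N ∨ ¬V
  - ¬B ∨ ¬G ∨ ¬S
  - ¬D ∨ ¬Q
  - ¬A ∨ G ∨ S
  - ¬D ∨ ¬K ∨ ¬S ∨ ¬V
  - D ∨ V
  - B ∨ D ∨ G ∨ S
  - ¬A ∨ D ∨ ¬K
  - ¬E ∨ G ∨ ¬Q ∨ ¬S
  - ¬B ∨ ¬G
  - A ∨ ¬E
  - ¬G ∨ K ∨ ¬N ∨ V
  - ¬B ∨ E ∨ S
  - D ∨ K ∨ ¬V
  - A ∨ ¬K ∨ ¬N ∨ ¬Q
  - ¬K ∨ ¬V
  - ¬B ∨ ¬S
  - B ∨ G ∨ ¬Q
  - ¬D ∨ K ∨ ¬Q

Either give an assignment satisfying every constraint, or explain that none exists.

Set N = False.
Set S = True.
  then (¬B ∨ ¬S) forces B = False.
Set E = False.
Try D = False:
  (¬A ∨ D) forces A = False.
  (D ∨ V) forces V = True.
  (D ∨ K ∨ ¬V) forces K = True.
  clause (¬K ∨ ¬V) is falsified — backtrack.
So D = True.
  then (¬D ∨ ¬Q) forces Q = False.
  then (¬G ∨ N ∨ Q) forces G = False.
Set K = False.
Set V = True.
Set A = False.
All clauses satisfied.

N=F; S=T; E=F; D=T; K=F; V=T; A=F; Q=F; G=F; B=F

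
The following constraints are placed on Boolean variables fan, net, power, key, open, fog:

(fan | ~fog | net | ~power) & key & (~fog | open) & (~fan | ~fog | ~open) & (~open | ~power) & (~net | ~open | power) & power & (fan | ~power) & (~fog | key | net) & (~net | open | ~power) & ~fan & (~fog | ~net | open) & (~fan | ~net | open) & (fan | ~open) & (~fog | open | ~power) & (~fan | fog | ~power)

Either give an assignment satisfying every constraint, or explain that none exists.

No satisfying assignment exists.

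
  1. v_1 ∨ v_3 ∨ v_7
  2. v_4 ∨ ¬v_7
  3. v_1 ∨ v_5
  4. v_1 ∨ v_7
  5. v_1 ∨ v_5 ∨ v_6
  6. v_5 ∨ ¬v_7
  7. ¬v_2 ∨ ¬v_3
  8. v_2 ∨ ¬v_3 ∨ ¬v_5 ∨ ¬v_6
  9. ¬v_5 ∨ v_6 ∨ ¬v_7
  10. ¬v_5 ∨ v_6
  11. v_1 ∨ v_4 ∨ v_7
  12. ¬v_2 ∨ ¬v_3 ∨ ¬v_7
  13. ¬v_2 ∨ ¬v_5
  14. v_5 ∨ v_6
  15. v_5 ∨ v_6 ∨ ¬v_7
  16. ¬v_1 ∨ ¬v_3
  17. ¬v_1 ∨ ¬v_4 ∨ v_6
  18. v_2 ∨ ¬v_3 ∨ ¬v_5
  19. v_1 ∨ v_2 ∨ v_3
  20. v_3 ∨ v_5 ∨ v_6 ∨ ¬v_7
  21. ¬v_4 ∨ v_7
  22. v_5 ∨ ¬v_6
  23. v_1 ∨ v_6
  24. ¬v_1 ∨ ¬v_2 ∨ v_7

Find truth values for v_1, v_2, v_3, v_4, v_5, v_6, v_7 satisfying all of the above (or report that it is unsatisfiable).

v_1=T, v_2=F, v_3=F, v_4=F, v_5=T, v_6=T, v_7=F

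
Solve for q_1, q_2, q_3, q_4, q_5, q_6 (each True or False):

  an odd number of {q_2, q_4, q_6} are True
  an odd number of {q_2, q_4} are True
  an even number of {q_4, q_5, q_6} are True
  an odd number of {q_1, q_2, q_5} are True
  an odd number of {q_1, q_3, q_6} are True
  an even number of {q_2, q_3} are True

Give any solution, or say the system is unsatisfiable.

q_1 = False; q_2 = True; q_3 = True; q_4 = False; q_5 = False; q_6 = False

{q_2, q_4, q_6}: 1 true → odd ✓
{q_2, q_4}: 1 true → odd ✓
{q_4, q_5, q_6}: 0 true → even ✓
{q_1, q_2, q_5}: 1 true → odd ✓
{q_1, q_3, q_6}: 1 true → odd ✓
{q_2, q_3}: 2 true → even ✓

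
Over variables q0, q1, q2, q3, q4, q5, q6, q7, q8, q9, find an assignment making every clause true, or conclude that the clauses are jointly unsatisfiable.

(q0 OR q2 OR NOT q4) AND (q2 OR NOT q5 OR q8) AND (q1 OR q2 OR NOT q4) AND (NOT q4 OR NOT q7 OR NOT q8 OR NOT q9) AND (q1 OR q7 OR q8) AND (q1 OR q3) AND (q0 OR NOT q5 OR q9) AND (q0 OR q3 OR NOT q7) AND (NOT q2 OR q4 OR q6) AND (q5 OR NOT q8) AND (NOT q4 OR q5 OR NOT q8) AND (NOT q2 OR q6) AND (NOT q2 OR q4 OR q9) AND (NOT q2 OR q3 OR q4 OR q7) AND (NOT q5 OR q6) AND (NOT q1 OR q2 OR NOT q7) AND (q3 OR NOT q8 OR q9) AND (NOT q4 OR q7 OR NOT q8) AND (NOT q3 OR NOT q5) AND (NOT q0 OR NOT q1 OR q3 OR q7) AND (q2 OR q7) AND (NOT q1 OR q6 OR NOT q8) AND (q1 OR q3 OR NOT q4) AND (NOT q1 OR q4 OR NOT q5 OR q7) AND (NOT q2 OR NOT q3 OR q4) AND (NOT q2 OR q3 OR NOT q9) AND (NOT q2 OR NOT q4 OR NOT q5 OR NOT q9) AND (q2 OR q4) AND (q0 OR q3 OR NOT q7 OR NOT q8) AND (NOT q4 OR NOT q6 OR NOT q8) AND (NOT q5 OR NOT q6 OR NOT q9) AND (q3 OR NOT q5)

q0=F, q1=T, q2=T, q3=T, q4=T, q5=F, q6=T, q7=F, q8=F, q9=T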